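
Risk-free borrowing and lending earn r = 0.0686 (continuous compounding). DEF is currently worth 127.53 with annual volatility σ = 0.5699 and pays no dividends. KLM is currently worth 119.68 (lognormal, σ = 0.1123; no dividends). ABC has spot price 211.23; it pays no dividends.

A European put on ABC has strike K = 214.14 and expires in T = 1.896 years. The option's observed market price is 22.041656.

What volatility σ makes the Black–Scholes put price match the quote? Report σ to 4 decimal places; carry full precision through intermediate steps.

sigma = 0.2972

At σ = 0.2972 the Black–Scholes value reproduces the quote:
σ√T = 0.2972·√1.896 = 0.409230
d₁ = (ln(S/K) + (r+σ²/2)T) / (σ√T) = (ln(211.23/214.14) + (0.0686+0.2972²/2)·1.896) / 0.409230 = (-0.013682 + 0.213800) / 0.409230 = 0.489010
d₂ = d₁ − σ√T = 0.489010 − 0.409230 = 0.079780
e^{−rT} = 0.878038
N(−d₁) = 0.312417,  N(−d₂) = 0.468206
V = K·e^{−rT}·N(−d₂) − S·N(−d₁) = 88.033532 − 65.991876 = 22.041656 (equal to the quote); since ∂V/∂σ > 0 for all σ, the implied volatility is unique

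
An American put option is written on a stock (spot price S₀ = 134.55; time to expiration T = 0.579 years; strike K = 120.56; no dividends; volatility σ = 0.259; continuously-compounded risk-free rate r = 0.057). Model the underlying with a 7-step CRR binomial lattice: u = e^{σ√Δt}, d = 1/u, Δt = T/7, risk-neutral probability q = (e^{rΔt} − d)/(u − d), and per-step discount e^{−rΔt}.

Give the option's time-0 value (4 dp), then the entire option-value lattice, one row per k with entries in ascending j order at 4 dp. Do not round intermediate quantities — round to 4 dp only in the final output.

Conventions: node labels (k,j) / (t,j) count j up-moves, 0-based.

Δt=0.08271  u=1.07733  d=0.92822  q=0.51308  discount=0.99530
step 7 (expiry): payoffs max(K−S,0) = 40.6808 27.8485 12.9547 0.0000 0.0000 0.0000 0.0000 0.0000
k=6: (k=6,j=0): S=86.0565, K−S=34.5035, hold=33.9364 ⇒ V=34.5035 exercise | (k=6,j=1): S=99.8812, K−S=20.6788, hold=20.1117 ⇒ V=20.6788 exercise | (k=6,j=2): S=115.9268, K−S=4.6332, hold=6.2782 ⇒ V=6.2782 continue | (k=6,j=3): S=134.5500, K−S=0.0000, hold=0.0000 ⇒ V=0.0000 continue | (k=6,j=4): S=156.1650, K−S=0.0000, hold=0.0000 ⇒ V=0.0000 continue | (k=6,j=5): S=181.2524, K−S=0.0000, hold=0.0000 ⇒ V=0.0000 continue | (k=6,j=6): S=210.3700, K−S=0.0000, hold=0.0000 ⇒ V=0.0000 continue
k=5: (k=5,j=0): S=92.7115, K−S=27.8485, hold=27.2814 ⇒ V=27.8485 exercise | (k=5,j=1): S=107.6053, K−S=12.9547, hold=13.2277 ⇒ V=13.2277 continue | (k=5,j=2): S=124.8917, K−S=0.0000, hold=3.0426 ⇒ V=3.0426 continue | (k=5,j=3): S=144.9552, K−S=0.0000, hold=0.0000 ⇒ V=0.0000 continue | (k=5,j=4): S=168.2417, K−S=0.0000, hold=0.0000 ⇒ V=0.0000 continue | (k=5,j=5): S=195.2692, K−S=0.0000, hold=0.0000 ⇒ V=0.0000 continue
k=4: (k=4,j=0): S=99.8812, K−S=20.6788, hold=20.2511 ⇒ V=20.6788 exercise | (k=4,j=1): S=115.9268, K−S=4.6332, hold=7.9643 ⇒ V=7.9643 continue | (k=4,j=2): S=134.5500, K−S=0.0000, hold=1.4746 ⇒ V=1.4746 continue | (k=4,j=3): S=156.1650, K−S=0.0000, hold=0.0000 ⇒ V=0.0000 continue | (k=4,j=4): S=181.2524, K−S=0.0000, hold=0.0000 ⇒ V=0.0000 continue
k=3: (k=3,j=0): S=107.6053, K−S=12.9547, hold=14.0887 ⇒ V=14.0887 continue | (k=3,j=1): S=124.8917, K−S=0.0000, hold=4.6127 ⇒ V=4.6127 continue | (k=3,j=2): S=144.9552, K−S=0.0000, hold=0.7146 ⇒ V=0.7146 continue | (k=3,j=3): S=168.2417, K−S=0.0000, hold=0.0000 ⇒ V=0.0000 continue
k=2: (k=2,j=0): S=115.9268, K−S=4.6332, hold=9.1834 ⇒ V=9.1834 continue | (k=2,j=1): S=134.5500, K−S=0.0000, hold=2.6004 ⇒ V=2.6004 continue | (k=2,j=2): S=156.1650, K−S=0.0000, hold=0.3463 ⇒ V=0.3463 continue
k=1: (k=1,j=0): S=124.8917, K−S=0.0000, hold=5.7785 ⇒ V=5.7785 continue | (k=1,j=1): S=144.9552, K−S=0.0000, hold=1.4371 ⇒ V=1.4371 continue
k=0: (k=0,j=0): S=134.5500, K−S=0.0000, hold=3.5343 ⇒ V=3.5343 continue

price = 3.5343
tree:
3.5343
5.7785 1.4371
9.1834 2.6004 0.3463
14.0887 4.6127 0.7146 0.0000
20.6788 7.9643 1.4746 0.0000 0.0000
27.8485 13.2277 3.0426 0.0000 0.0000 0.0000
34.5035 20.6788 6.2782 0.0000 0.0000 0.0000 0.0000
40.6808 27.8485 12.9547 0.0000 0.0000 0.0000 0.0000 0.0000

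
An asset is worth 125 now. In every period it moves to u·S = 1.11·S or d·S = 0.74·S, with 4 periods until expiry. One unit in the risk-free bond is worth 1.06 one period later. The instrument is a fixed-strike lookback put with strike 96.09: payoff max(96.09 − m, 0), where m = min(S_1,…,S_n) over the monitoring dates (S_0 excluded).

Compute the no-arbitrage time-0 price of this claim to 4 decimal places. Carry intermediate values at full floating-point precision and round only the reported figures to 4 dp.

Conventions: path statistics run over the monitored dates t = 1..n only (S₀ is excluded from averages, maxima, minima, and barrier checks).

Risk-neutral up-probability p* = (R−d)/(u−d) = (1.06−0.74)/(1.11−0.74) = 0.8649; the claim prices as the p*-weighted sum of path payoffs discounted by R^4.
Enumerate all 2^4 = 16 price paths (U = up ×1.11, D = down ×0.74); each path with k up-moves has probability p*^k·(1−p*)^(4−k).
DDDD: m=37.4832, payoff=58.6068, prob=0.000333
UDDD: m=56.2248, payoff=39.8652, prob=0.002134
DUDD: m=56.2248, payoff=39.8652, prob=0.002134
UUDD: m=84.3372, payoff=11.7528, prob=0.013659
DDUD: m=56.2248, payoff=39.8652, prob=0.002134
UDUD: m=84.3372, payoff=11.7528, prob=0.013659
DUUD: m=84.3372, payoff=11.7528, prob=0.013659
UUUD: m=126.5059, payoff=0.0000, prob=0.087420
DDDU: m=50.6530, payoff=45.4370, prob=0.002134
UDDU: m=75.9795, payoff=20.1105, prob=0.013659
DUDU: m=75.9795, payoff=20.1105, prob=0.013659
UUDU: m=113.9693, payoff=0.0000, prob=0.087420
DDUU: m=68.4500, payoff=27.6400, prob=0.013659
UDUU: m=102.6750, payoff=0.0000, prob=0.087420
DUUU: m=92.5000, payoff=3.5900, prob=0.087420
UUUU: m=138.7500, payoff=0.0000, prob=0.559491
Price = Σ prob·payoff / R^4 = 2.094163 / 1.262477 = 1.6588

price = 1.6588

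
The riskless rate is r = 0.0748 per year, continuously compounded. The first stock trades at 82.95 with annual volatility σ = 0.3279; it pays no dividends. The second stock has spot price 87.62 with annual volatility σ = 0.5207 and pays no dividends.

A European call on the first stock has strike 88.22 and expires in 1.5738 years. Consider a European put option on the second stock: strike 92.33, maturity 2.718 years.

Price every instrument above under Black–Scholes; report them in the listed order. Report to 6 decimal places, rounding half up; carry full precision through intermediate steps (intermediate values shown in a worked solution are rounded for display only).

price(the first stock call K=88.22) = 15.532490
price(the second stock put K=92.33) = 21.324877

[the first stock call K=88.22]
σ√T = 0.3279·√1.5738 = 0.411354
d₁ = (ln(S/K) + (r+σ²/2)T) / (σ√T) = (ln(82.95/88.22) + (0.0748+0.3279²/2)·1.5738) / 0.411354 = (-0.061596 + 0.202326) / 0.411354 = 0.342116
d₂ = d₁ − σ√T = 0.342116 − 0.411354 = -0.069239
e^{−rT} = 0.888945
N(d₁) = 0.633868,  N(d₂) = 0.472400
price = S·N(d₁) − K·e^{−rT}·N(d₂) = 52.579357 − 37.046867 = 15.532490
[the second stock put K=92.33]
σ√T = 0.5207·√2.718 = 0.858445
d₁ = (ln(S/K) + (r+σ²/2)T) / (σ√T) = (ln(87.62/92.33) + (0.0748+0.5207²/2)·2.718) / 0.858445 = (-0.052360 + 0.571770) / 0.858445 = 0.605060
d₂ = d₁ − σ√T = 0.605060 − 0.858445 = -0.253385
e^{−rT} = 0.816028
N(−d₁) = 0.272570,  N(−d₂) = 0.600015
price = K·e^{−rT}·N(−d₂) − S·N(−d₁) = 45.207434 − 23.882557 = 21.324877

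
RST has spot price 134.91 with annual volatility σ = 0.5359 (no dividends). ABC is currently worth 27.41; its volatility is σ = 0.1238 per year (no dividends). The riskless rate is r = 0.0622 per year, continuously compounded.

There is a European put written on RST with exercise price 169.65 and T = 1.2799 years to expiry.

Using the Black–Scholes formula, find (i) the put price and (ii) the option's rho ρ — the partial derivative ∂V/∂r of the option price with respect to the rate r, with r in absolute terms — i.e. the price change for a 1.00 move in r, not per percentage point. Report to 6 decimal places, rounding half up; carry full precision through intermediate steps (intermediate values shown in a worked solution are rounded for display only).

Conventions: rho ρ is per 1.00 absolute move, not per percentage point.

price = 46.624816
ρ = -142.119418

σ√T = 0.5359·√1.2799 = 0.606278
d₁ = (ln(S/K) + (r+σ²/2)T) / (σ√T) = (ln(134.91/169.65) + (0.0622+0.5359²/2)·1.2799) / 0.606278 = (-0.229130 + 0.263396) / 0.606278 = 0.056520
d₂ = d₁ − σ√T = 0.056520 − 0.606278 = -0.549758
e^{−rT} = 0.923477
N(−d₁) = 0.477464,  N(−d₂) = 0.708757
Put price V = K·e^{−rT}·N(−d₂) − S·N(−d₁) = 111.039470 − 64.414654 = 46.624816
ρ = −K·T·e^{−rT}·N(−d₂) = -142.119418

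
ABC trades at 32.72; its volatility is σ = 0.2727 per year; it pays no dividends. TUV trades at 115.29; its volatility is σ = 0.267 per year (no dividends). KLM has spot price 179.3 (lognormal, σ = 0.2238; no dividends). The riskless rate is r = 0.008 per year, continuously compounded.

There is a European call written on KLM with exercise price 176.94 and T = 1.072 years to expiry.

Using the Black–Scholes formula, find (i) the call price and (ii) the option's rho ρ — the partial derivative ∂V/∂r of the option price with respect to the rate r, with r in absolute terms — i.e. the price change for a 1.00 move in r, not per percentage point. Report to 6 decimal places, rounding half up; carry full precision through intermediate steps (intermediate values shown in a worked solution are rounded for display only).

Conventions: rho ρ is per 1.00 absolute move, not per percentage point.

σ√T = 0.2238·√1.072 = 0.231717
d₁ = (ln(S/K) + (r+σ²/2)T) / (σ√T) = (ln(179.3/176.94) + (0.008+0.2238²/2)·1.072) / 0.231717 = (0.013250 + 0.035422) / 0.231717 = 0.210050
d₂ = d₁ − σ√T = 0.210050 − 0.231717 = -0.021667
e^{−rT} = 0.991461
N(d₁) = 0.583186,  N(d₂) = 0.491357
Call price V = S·N(d₁) − K·e^{−rT}·N(d₂) = 104.565165 − 86.198245 = 18.366920
ρ = K·T·e^{−rT}·N(d₂) = 92.404519

price = 18.366920
ρ = 92.404519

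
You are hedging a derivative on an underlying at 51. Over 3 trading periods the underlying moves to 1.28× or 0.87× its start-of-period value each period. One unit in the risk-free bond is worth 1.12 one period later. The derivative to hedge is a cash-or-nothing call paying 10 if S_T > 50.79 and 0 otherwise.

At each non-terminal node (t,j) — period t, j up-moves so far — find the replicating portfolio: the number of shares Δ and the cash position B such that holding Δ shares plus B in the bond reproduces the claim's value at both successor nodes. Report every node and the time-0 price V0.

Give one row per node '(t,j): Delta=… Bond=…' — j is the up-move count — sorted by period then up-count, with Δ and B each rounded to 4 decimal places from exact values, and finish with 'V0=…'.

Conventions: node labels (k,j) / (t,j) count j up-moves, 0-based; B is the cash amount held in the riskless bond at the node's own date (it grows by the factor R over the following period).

Under the risk-neutral measure, an up-move has probability p* = (R−d)/(u−d) = 0.6098 and values discount at R = 1.12.
Expiry values: V(3,0)=0.0000, V(3,1)=0.0000, V(3,2)=10.0000, V(3,3)=10.0000
(2,0): S=38.6019. Δ = (V_up−V_dn)/(S_up−S_dn) = (0.0000−0.0000)/(49.4104−33.5837) = 0.0000. V = [p*·0.0000 + (1−p*)·0.0000]/1.12 = 0.0000. B = V − Δ·S = 0.0000.
(2,1): S=56.7936. Δ = (V_up−V_dn)/(S_up−S_dn) = (10.0000−0.0000)/(72.6958−49.4104) = 0.4295. V = [p*·10.0000 + (1−p*)·0.0000]/1.12 = 5.4443. B = V − Δ·S = -18.9460.
(2,2): S=83.5584. Δ = (V_up−V_dn)/(S_up−S_dn) = (10.0000−10.0000)/(106.9548−72.6958) = 0.0000. V = [p*·10.0000 + (1−p*)·10.0000]/1.12 = 8.9286. B = V − Δ·S = 8.9286.
(1,0): S=44.3700. Δ = (V_up−V_dn)/(S_up−S_dn) = (5.4443−0.0000)/(56.7936−38.6019) = 0.2993. V = [p*·5.4443 + (1−p*)·0.0000]/1.12 = 2.9640. B = V − Δ·S = -10.3147.
(1,1): S=65.2800. Δ = (V_up−V_dn)/(S_up−S_dn) = (8.9286−5.4443)/(83.5584−56.7936) = 0.1302. V = [p*·8.9286 + (1−p*)·5.4443]/1.12 = 6.7579. B = V − Δ·S = -1.7405.
(0,0): S=51.0000. Δ = (V_up−V_dn)/(S_up−S_dn) = (6.7579−2.9640)/(65.2800−44.3700) = 0.1814. V = [p*·6.7579 + (1−p*)·2.9640]/1.12 = 4.7119. B = V − Δ·S = -4.5415.
Sanity check at the root: Δ(0,0)·S0 + B(0,0) reproduces V0 = 4.7119.

(0,0): Delta=0.1814 Bond=-4.5415
(1,0): Delta=0.2993 Bond=-10.3147
(1,1): Delta=0.1302 Bond=-1.7405
(2,0): Delta=0.0000 Bond=0.0000
(2,1): Delta=0.4295 Bond=-18.9460
(2,2): Delta=0.0000 Bond=8.9286
V0=4.7119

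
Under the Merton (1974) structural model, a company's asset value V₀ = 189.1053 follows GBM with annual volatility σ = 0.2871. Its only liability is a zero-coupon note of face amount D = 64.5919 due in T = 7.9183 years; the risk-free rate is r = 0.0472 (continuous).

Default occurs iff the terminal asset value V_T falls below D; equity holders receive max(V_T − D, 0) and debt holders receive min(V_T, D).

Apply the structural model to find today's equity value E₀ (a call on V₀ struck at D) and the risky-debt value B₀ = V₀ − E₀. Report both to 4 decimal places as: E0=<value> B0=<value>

E0=145.6693 B0=43.4360

Equity is a call on the firm's assets struck at D = 64.5919:
d₁ = [ln(V₀/D) + (r + σ²/2)T] / (σ√T)
   = [ln(189.1053/64.5919) + (0.0472 + 0.5·0.2871²)·7.9183] / (0.2871·√7.9183)
   = [1.074215 + 0.700082] / 0.807884 = 2.196227
d₂ = d₁ − σ√T = 2.196227 − 0.807884 = 1.388343
N(d₁) = 0.985962,  N(d₂) = 0.917484,  e^(−rT) = 0.688153
E₀ = V₀·N(d₁) − D·e^(−rT)·N(d₂)
   = 189.1053·0.985962 − 64.5919·0.688153·0.917484 = 145.669324
B₀ = V₀ − E₀ = 189.1053 − 145.669324 = 43.435976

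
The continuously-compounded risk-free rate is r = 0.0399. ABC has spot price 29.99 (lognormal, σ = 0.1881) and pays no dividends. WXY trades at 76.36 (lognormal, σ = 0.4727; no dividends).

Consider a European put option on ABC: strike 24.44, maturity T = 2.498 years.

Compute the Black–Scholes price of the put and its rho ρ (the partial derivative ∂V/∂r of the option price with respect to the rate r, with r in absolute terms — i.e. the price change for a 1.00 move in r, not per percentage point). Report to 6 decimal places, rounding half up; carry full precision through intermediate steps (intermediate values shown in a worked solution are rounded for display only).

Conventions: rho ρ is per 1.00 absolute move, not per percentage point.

price = 0.605513
ρ = -10.543316

σ√T = 0.1881·√2.498 = 0.297293
d₁ = (ln(S/K) + (r+σ²/2)T) / (σ√T) = (ln(29.99/24.44) + (0.0399+0.1881²/2)·2.498) / 0.297293 = (0.204643 + 0.143862) / 0.297293 = 1.172259
d₂ = d₁ − σ√T = 1.172259 − 0.297293 = 0.874966
e^{−rT} = 0.905136
N(−d₁) = 0.120547,  N(−d₂) = 0.190796
Put price V = K·e^{−rT}·N(−d₂) − S·N(−d₁) = 4.220703 − 3.615190 = 0.605513
ρ = −K·T·e^{−rT}·N(−d₂) = -10.543316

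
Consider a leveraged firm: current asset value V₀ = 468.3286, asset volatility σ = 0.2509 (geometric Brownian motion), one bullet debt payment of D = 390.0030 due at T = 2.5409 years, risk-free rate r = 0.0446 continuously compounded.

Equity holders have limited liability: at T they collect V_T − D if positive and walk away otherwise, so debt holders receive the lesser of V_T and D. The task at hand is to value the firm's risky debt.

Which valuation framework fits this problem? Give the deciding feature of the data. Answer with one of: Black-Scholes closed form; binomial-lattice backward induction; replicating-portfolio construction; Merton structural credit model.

framework: Merton structural credit model

Key observation: the asked-for credit quantity lives on the firm's capital structure — asset value, asset volatility, debt face 390.0030 — which is the structural model's domain.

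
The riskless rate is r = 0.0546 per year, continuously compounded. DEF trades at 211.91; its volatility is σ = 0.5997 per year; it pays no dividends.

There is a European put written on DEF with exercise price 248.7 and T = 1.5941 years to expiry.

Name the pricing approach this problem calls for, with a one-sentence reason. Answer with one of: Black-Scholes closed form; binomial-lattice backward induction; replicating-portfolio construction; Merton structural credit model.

framework: Black-Scholes closed form

Key observation: the strike-248.7 put on DEF is European-exercise on a continuously-modelled lognormal underlying, so its value is a single closed-form evaluation.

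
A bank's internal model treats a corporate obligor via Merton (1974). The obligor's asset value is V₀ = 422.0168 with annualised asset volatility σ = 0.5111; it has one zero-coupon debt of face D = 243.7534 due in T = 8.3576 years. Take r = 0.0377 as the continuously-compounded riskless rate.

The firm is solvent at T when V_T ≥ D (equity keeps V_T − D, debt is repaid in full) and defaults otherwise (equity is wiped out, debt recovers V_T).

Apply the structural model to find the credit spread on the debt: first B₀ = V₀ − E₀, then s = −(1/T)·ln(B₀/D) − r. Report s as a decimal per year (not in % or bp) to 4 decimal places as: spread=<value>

With assets at 422.0168 and a single debt payment of 243.7534 at 8.3576 years:
d₁ = [ln(V₀/D) + (r + σ²/2)T] / (σ√T)
   = [ln(422.0168/243.7534) + (0.0377 + 0.5·0.5111²)·8.3576] / (0.5111·√8.3576)
   = [0.548888 + 1.406681] / 1.477565 = 1.323508
d₂ = d₁ − σ√T = 1.323508 − 1.477565 = -0.154057
N(d₁) = 0.907167,  N(d₂) = 0.438782,  e^(−rT) = 0.729729
E₀ = V₀·N(d₁) − D·e^(−rT)·N(d₂)
   = 422.0168·0.907167 − 243.7534·0.729729·0.438782 = 304.791640
B₀ = V₀ − E₀ = 422.0168 − 304.791640 = 117.225160
spread = −(1/T)·ln(B₀/D) − r = −(1/8.3576)·ln(117.225160/243.7534) − 0.0377 = 0.04989219

spread=0.0499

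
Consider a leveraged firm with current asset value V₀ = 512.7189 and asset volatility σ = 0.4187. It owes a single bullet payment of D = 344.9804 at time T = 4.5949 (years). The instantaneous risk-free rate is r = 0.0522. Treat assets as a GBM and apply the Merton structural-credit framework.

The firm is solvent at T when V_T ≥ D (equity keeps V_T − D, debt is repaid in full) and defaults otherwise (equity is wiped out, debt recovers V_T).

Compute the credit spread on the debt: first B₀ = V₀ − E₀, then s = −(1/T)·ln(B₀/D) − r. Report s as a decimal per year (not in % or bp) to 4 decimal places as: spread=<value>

Equity is a call on the firm's assets struck at D = 344.9804:
d₁ = [ln(V₀/D) + (r + σ²/2)T] / (σ√T)
   = [ln(512.7189/344.9804) + (0.0522 + 0.5·0.4187²)·4.5949] / (0.4187·√4.5949)
   = [0.396240 + 0.642619] / 0.897514 = 1.157486
d₂ = d₁ − σ√T = 1.157486 − 0.897514 = 0.259972
N(d₁) = 0.876463,  N(d₂) = 0.602557,  e^(−rT) = 0.786743
E₀ = V₀·N(d₁) − D·e^(−rT)·N(d₂)
   = 512.7189·0.876463 − 344.9804·0.786743·0.602557 = 285.838522
B₀ = V₀ − E₀ = 512.7189 − 285.838522 = 226.880378
spread = −(1/T)·ln(B₀/D) − r = −(1/4.5949)·ln(226.880378/344.9804) − 0.0522 = 0.03900214

spread=0.0390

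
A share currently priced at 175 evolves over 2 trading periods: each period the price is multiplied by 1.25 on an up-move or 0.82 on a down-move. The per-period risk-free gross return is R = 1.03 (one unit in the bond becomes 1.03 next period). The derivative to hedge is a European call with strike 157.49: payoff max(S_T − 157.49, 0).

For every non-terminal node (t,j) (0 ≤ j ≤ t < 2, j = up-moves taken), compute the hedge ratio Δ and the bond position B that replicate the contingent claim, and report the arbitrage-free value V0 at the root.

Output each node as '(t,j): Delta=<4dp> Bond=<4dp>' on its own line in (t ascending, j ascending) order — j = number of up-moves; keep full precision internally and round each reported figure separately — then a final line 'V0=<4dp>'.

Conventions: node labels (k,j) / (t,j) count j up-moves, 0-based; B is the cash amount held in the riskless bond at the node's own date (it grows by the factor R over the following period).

Under the risk-neutral measure, an up-move has probability p* = (R−d)/(u−d) = 0.4884 and values discount at R = 1.03.
Payoffs at expiry: V(2,0)=0.0000, V(2,1)=21.8850, V(2,2)=115.9475
Node (1,0) S=143.5000: V=(p*·21.8850+(1−p*)·0.0000)/1.03=10.3767; Δ=(21.8850−0.0000)/(179.3750−117.6700)=0.3547; B=V−Δ·S=-40.5186
Node (1,1) S=218.7500: V=(p*·115.9475+(1−p*)·21.8850)/1.03=65.8471; Δ=(115.9475−21.8850)/(273.4375−179.3750)=1.0000; B=V−Δ·S=-152.9029
Node (0,0) S=175.0000: V=(p*·65.8471+(1−p*)·10.3767)/1.03=36.3756; Δ=(65.8471−10.3767)/(218.7500−143.5000)=0.7371; B=V−Δ·S=-92.6252
As a check, the time-0 holding Δ(0,0)·S0 + B(0,0) comes to 36.3756 — exactly V0.

(0,0): Delta=0.7371 Bond=-92.6252
(1,0): Delta=0.3547 Bond=-40.5186
(1,1): Delta=1.0000 Bond=-152.9029
V0=36.3756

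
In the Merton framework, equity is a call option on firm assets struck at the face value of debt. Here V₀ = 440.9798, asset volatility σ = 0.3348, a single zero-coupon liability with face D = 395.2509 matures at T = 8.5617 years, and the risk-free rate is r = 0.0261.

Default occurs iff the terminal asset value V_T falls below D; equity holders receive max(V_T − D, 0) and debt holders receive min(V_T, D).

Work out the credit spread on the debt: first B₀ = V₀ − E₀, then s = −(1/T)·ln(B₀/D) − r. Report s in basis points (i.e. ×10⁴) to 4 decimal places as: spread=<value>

With assets at 440.9798 and a single debt payment of 395.2509 at 8.5617 years:
d₁ = [ln(V₀/D) + (r + σ²/2)T] / (σ√T)
   = [ln(440.9798/395.2509) + (0.0261 + 0.5·0.3348²)·8.5617] / (0.3348·√8.5617)
   = [0.109478 + 0.703305] / 0.979638 = 0.829678
d₂ = d₁ − σ√T = 0.829678 − 0.979638 = -0.149960
N(d₁) = 0.796640,  N(d₂) = 0.440398,  e^(−rT) = 0.799747
E₀ = V₀·N(d₁) − D·e^(−rT)·N(d₂)
   = 440.9798·0.796640 − 395.2509·0.799747·0.440398 = 212.091829
B₀ = V₀ − E₀ = 440.9798 − 212.091829 = 228.887971
spread = −(1/T)·ln(B₀/D) − r = −(1/8.5617)·ln(228.887971/395.2509) − 0.0261 = 0.03770603
in basis points: 0.03770603 × 10⁴ = 377.0603 bp

spread=377.0603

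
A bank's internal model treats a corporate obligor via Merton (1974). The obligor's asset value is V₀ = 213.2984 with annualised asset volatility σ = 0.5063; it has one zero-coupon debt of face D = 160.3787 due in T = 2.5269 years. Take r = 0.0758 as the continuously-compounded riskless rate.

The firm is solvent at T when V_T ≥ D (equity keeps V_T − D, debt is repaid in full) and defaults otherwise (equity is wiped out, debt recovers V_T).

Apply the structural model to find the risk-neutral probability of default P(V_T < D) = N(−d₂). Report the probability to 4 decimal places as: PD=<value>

PD=0.4247

Apply the equity-as-call identities (strike 160.3787, horizon 2.5269 years):
d₁ = [ln(V₀/D) + (r + σ²/2)T] / (σ√T)
   = [ln(213.2984/160.3787) + (0.0758 + 0.5·0.5063²)·2.5269] / (0.5063·√2.5269)
   = [0.285154 + 0.515411] / 0.804826 = 0.994707
d₂ = d₁ − σ√T = 0.994707 − 0.804826 = 0.189881
risk-neutral PD = N(−d₂) = N(-0.189881) = 0.424701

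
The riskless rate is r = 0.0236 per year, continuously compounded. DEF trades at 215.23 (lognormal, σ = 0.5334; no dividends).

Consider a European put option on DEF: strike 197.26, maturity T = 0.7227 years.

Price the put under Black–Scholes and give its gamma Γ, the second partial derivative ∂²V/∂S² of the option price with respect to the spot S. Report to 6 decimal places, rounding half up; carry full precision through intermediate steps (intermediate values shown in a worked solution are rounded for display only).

σ√T = 0.5334·√0.7227 = 0.453453
d₁ = (ln(S/K) + (r+σ²/2)T) / (σ√T) = (ln(215.23/197.26) + (0.0236+0.5334²/2)·0.7227) / 0.453453 = (0.087185 + 0.119865) / 0.453453 = 0.456608
d₂ = d₁ − σ√T = 0.456608 − 0.453453 = 0.003155
e^{−rT} = 0.983089
N(−d₁) = 0.323977,  N(−d₂) = 0.498741
Put price V = K·e^{−rT}·N(−d₂) − S·N(−d₁) = 96.717983 − 69.729472 = 26.988511
φ(d₁) = (1/√(2π))·e^{−d₁²/2} = 0.359449
Γ = φ(d₁) / (S·σ·√T) = 0.003683

price = 26.988511
Γ = 0.003683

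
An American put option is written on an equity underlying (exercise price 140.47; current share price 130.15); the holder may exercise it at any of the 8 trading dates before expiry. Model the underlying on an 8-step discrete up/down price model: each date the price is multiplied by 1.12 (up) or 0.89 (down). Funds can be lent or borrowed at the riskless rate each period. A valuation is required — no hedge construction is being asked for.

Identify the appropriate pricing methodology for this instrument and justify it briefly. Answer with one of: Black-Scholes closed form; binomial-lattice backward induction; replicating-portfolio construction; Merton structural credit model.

framework: binomial-lattice backward induction

Key observation: an American put (K = 140.47, S₀ = 130.15) on a 8-date tree has no closed form — the optimal stopping decision is embedded and must be resolved recursively from expiry.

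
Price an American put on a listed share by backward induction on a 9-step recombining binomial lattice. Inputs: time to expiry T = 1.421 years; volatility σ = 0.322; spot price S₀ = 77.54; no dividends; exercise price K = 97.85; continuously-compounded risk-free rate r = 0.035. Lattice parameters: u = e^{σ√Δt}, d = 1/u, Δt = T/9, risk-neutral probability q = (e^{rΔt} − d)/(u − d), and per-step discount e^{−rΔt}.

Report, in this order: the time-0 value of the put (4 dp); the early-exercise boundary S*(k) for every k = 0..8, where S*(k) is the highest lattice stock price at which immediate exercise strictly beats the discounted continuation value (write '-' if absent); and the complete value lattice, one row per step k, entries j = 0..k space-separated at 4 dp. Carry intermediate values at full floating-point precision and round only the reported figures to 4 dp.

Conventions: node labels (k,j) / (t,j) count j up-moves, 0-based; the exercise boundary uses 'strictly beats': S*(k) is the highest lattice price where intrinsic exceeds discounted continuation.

price = 23.6932
boundary = - - 60.0333 52.8233 60.0333 68.2274 60.0333 68.2274 77.5400
tree:
23.6932
30.3601 17.0128
37.8167 22.9319 11.0361
45.0267 29.9546 15.8718 6.1209
51.3708 37.8167 22.0992 9.5609 2.6047
56.9530 45.0267 29.6226 14.5080 4.5129 0.6454
61.8647 51.3708 37.8167 21.2246 7.6717 1.2716 0.0000
66.1866 56.9530 45.0267 29.6226 12.7119 2.5054 0.0000 0.0000
69.9894 61.8647 51.3708 37.8167 20.3100 4.9364 0.0000 0.0000 0.0000
73.3354 66.1866 56.9530 45.0267 29.6226 9.7263 0.0000 0.0000 0.0000 0.0000

Δt=0.15789  u=1.13649  d=0.87990  q=0.48965  discount=0.99449
step 9 (expiry): payoffs max(K−S,0) = 73.3354 66.1866 56.9530 45.0267 29.6226 9.7263 0.0000 0.0000 0.0000 0.0000
step 8: (k=8,j=0): S=27.8606, K−S=69.9894, hold=69.4501 ⇒ V=69.9894 exercise | (k=8,j=1): S=35.9853, K−S=61.8647, hold=61.3255 ⇒ V=61.8647 exercise | (k=8,j=2): S=46.4792, K−S=51.3708, hold=50.8316 ⇒ V=51.3708 exercise | (k=8,j=3): S=60.0333, K−S=37.8167, hold=37.2775 ⇒ V=37.8167 exercise | (k=8,j=4): S=77.5400, K−S=20.3100, hold=19.7708 ⇒ V=20.3100 exercise | (k=8,j=5): S=100.1520, K−S=0.0000, hold=4.9364 ⇒ V=4.9364 continue | (k=8,j=6): S=129.3580, K−S=0.0000, hold=0.0000 ⇒ V=0.0000 continue | (k=8,j=7): S=167.0810, K−S=0.0000, hold=0.0000 ⇒ V=0.0000 continue | (k=8,j=8): S=215.8046, K−S=0.0000, hold=0.0000 ⇒ V=0.0000 continue  boundary S*=77.5400
step 7: (k=7,j=0): S=31.6634, K−S=66.1866, hold=65.6474 ⇒ V=66.1866 exercise | (k=7,j=1): S=40.8970, K−S=56.9530, hold=56.4138 ⇒ V=56.9530 exercise | (k=7,j=2): S=52.8233, K−S=45.0267, hold=44.4875 ⇒ V=45.0267 exercise | (k=7,j=3): S=68.2274, K−S=29.6226, hold=29.0833 ⇒ V=29.6226 exercise | (k=7,j=4): S=88.1237, K−S=9.7263, hold=12.7119 ⇒ V=12.7119 continue | (k=7,j=5): S=113.8221, K−S=0.0000, hold=2.5054 ⇒ V=2.5054 continue | (k=7,j=6): S=147.0145, K−S=0.0000, hold=0.0000 ⇒ V=0.0000 continue | (k=7,j=7): S=189.8864, K−S=0.0000, hold=0.0000 ⇒ V=0.0000 continue  boundary S*=68.2274
step 6: (k=6,j=0): S=35.9853, K−S=61.8647, hold=61.3255 ⇒ V=61.8647 exercise | (k=6,j=1): S=46.4792, K−S=51.3708, hold=50.8316 ⇒ V=51.3708 exercise | (k=6,j=2): S=60.0333, K−S=37.8167, hold=37.2775 ⇒ V=37.8167 exercise | (k=6,j=3): S=77.5400, K−S=20.3100, hold=21.2246 ⇒ V=21.2246 continue | (k=6,j=4): S=100.1520, K−S=0.0000, hold=7.6717 ⇒ V=7.6717 continue | (k=6,j=5): S=129.3580, K−S=0.0000, hold=1.2716 ⇒ V=1.2716 continue | (k=6,j=6): S=167.0810, K−S=0.0000, hold=0.0000 ⇒ V=0.0000 continue  boundary S*=60.0333
step 5: (k=5,j=0): S=40.8970, K−S=56.9530, hold=56.4138 ⇒ V=56.9530 exercise | (k=5,j=1): S=52.8233, K−S=45.0267, hold=44.4875 ⇒ V=45.0267 exercise | (k=5,j=2): S=68.2274, K−S=29.6226, hold=29.5287 ⇒ V=29.6226 exercise | (k=5,j=3): S=88.1237, K−S=9.7263, hold=14.5080 ⇒ V=14.5080 continue | (k=5,j=4): S=113.8221, K−S=0.0000, hold=4.5129 ⇒ V=4.5129 continue | (k=5,j=5): S=147.0145, K−S=0.0000, hold=0.6454 ⇒ V=0.6454 continue  boundary S*=68.2274
step 4: (k=4,j=0): S=46.4792, K−S=51.3708, hold=50.8316 ⇒ V=51.3708 exercise | (k=4,j=1): S=60.0333, K−S=37.8167, hold=37.2775 ⇒ V=37.8167 exercise | (k=4,j=2): S=77.5400, K−S=20.3100, hold=22.0992 ⇒ V=22.0992 continue | (k=4,j=3): S=100.1520, K−S=0.0000, hold=9.5609 ⇒ V=9.5609 continue | (k=4,j=4): S=129.3580, K−S=0.0000, hold=2.6047 ⇒ V=2.6047 continue  boundary S*=60.0333
step 3: (k=3,j=0): S=52.8233, K−S=45.0267, hold=44.4875 ⇒ V=45.0267 exercise | (k=3,j=1): S=68.2274, K−S=29.6226, hold=29.9546 ⇒ V=29.9546 continue | (k=3,j=2): S=88.1237, K−S=9.7263, hold=15.8718 ⇒ V=15.8718 continue | (k=3,j=3): S=113.8221, K−S=0.0000, hold=6.1209 ⇒ V=6.1209 continue  boundary S*=52.8233
step 2: (k=2,j=0): S=60.0333, K−S=37.8167, hold=37.4392 ⇒ V=37.8167 exercise | (k=2,j=1): S=77.5400, K−S=20.3100, hold=22.9319 ⇒ V=22.9319 continue | (k=2,j=2): S=100.1520, K−S=0.0000, hold=11.0361 ⇒ V=11.0361 continue  boundary S*=60.0333
step 1: (k=1,j=0): S=68.2274, K−S=29.6226, hold=30.3601 ⇒ V=30.3601 continue | (k=1,j=1): S=88.1237, K−S=9.7263, hold=17.0128 ⇒ V=17.0128 continue  boundary S*=-
step 0: (k=0,j=0): S=77.5400, K−S=20.3100, hold=23.6932 ⇒ V=23.6932 continue  boundary S*=-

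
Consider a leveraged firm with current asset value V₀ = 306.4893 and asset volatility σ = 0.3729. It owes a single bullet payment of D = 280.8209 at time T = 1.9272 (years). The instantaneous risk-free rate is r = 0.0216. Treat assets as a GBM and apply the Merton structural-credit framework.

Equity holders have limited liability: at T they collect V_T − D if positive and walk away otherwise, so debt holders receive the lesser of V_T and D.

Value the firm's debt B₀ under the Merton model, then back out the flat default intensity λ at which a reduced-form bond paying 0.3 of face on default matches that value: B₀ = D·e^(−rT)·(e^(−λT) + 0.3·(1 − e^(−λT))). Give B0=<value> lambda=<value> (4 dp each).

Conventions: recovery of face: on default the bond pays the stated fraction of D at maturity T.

Work the structural quantities from V₀ = 306.4893 against face 280.8209:
d₁ = [ln(V₀/D) + (r + σ²/2)T] / (σ√T)
   = [ln(306.4893/280.8209) + (0.0216 + 0.5·0.3729²)·1.9272] / (0.3729·√1.9272)
   = [0.087466 + 0.175620] / 0.517673 = 0.508209
d₂ = d₁ − σ√T = 0.508209 − 0.517673 = -0.009465
N(d₁) = 0.694347,  N(d₂) = 0.496224,  e^(−rT) = 0.959227
E₀ = V₀·N(d₁) − D·e^(−rT)·N(d₂)
   = 306.4893·0.694347 − 280.8209·0.959227·0.496224 = 79.141364
B₀ = V₀ − E₀ = 306.4893 − 79.141364 = 227.347936
e^(−λT) = (B₀·e^(rT)/D − 0.3)/(1 − 0.3) = (227.3479·1.042506/280.8209 − 0.3)/0.7 = 0.77713640
λ = −ln(0.77713640)/1.9272 = 0.130832

B0=227.3479 lambda=0.1308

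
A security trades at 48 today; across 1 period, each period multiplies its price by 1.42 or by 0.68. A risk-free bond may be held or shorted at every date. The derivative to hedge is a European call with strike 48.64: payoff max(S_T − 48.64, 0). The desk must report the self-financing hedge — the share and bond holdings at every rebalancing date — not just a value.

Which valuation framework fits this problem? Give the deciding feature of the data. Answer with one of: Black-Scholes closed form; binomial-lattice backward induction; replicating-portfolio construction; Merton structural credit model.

Key observation: the task asks for the hedge itself — share and bond holdings at every node of the 1-period tree on spot 48 with factors 1.42/0.68 — which is exactly what the replicating-portfolio construction produces.

framework: replicating-portfolio construction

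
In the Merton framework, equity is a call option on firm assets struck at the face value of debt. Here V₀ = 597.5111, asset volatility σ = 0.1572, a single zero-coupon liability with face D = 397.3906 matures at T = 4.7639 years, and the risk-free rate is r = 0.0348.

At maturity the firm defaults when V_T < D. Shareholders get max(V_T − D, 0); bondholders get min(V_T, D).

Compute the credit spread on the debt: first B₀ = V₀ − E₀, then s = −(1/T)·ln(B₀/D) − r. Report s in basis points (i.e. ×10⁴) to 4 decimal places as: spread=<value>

spread=18.6631

Equity is a call on the firm's assets struck at D = 397.3906:
d₁ = [ln(V₀/D) + (r + σ²/2)T] / (σ√T)
   = [ln(597.5111/397.3906) + (0.0348 + 0.5·0.1572²)·4.7639] / (0.1572·√4.7639)
   = [0.407853 + 0.224646] / 0.343110 = 1.843428
d₂ = d₁ − σ√T = 1.843428 − 0.343110 = 1.500318
N(d₁) = 0.967367,  N(d₂) = 0.933234,  e^(−rT) = 0.847229
E₀ = V₀·N(d₁) − D·e^(−rT)·N(d₂)
   = 597.5111·0.967367 − 397.3906·0.847229·0.933234 = 263.810207
B₀ = V₀ − E₀ = 597.5111 − 263.810207 = 333.700893
spread = −(1/T)·ln(B₀/D) − r = −(1/4.7639)·ln(333.700893/397.3906) − 0.0348 = 0.00186631
in basis points: 0.00186631 × 10⁴ = 18.6631 bp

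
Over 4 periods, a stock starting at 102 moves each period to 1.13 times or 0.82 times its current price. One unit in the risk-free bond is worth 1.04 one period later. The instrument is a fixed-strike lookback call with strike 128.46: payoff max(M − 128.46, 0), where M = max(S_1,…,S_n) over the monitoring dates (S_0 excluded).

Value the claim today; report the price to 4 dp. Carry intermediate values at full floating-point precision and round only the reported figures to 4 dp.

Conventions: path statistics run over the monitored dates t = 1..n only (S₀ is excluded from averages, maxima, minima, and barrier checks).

price = 10.0895

Set p* = 0.7097 (from d < R < u); the path-dependent value is the discounted p*-expectation over all price paths.
Enumerate all 2^4 = 16 price paths (U = up ×1.13, D = down ×0.82); each path with k up-moves has probability p*^k·(1−p*)^(4−k).
DDDD: M=83.6400, payoff=0.0000, prob=0.007104
UDDD: M=115.2600, payoff=0.0000, prob=0.017366
DUDD: M=94.5132, payoff=0.0000, prob=0.017366
UUDD: M=130.2438, payoff=1.7838, prob=0.042451
DDUD: M=83.6400, payoff=0.0000, prob=0.017366
UDUD: M=115.2600, payoff=0.0000, prob=0.042451
DUUD: M=106.7999, payoff=0.0000, prob=0.042451
UUUD: M=147.1755, payoff=18.7155, prob=0.103768
DDDU: M=83.6400, payoff=0.0000, prob=0.017366
UDDU: M=115.2600, payoff=0.0000, prob=0.042451
DUDU: M=94.5132, payoff=0.0000, prob=0.042451
UUDU: M=130.2438, payoff=1.7838, prob=0.103768
DDUU: M=87.5759, payoff=0.0000, prob=0.042451
UDUU: M=120.6839, payoff=0.0000, prob=0.103768
DUUU: M=120.6839, payoff=0.0000, prob=0.103768
UUUU: M=166.3083, payoff=37.8483, prob=0.253655
Price = Σ prob·payoff / R^4 = 11.803320 / 1.169859 = 10.0895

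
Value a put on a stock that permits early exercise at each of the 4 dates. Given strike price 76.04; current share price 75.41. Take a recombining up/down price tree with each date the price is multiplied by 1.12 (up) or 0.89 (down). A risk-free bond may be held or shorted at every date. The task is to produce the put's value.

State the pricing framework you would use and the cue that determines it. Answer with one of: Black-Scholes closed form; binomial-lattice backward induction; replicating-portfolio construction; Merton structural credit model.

framework: binomial-lattice backward induction

Key observation: the exercise right at every one of the 4 steps is what matters: each node needs max(76.04 − S, continuation), which only the stepwise tree valuation starting from spot 75.41 delivers.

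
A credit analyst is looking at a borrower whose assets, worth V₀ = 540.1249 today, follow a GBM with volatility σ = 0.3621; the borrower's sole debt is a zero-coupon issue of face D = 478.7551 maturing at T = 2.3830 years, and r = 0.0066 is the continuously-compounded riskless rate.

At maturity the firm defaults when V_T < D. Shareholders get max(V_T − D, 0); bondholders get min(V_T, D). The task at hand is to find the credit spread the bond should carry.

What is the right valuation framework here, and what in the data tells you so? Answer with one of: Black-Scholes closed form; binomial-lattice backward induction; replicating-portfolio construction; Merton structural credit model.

Key observation: the asked-for credit quantity lives on the firm's capital structure — asset value, asset volatility, debt face 478.7551 — which is the structural model's domain.

framework: Merton structural credit model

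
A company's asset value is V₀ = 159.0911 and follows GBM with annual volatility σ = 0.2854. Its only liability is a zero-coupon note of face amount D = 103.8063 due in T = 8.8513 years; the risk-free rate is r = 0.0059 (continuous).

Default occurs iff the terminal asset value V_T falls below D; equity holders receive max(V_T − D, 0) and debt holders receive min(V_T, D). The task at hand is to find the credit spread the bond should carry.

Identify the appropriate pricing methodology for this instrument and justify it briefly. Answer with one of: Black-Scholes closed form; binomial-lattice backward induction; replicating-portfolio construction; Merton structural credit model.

framework: Merton structural credit model

Key observation: the data describe a firm's assets (V₀ = 159.0911, GBM) and a single zero-coupon debt of face 103.8063, so credit quantities follow from equity-as-call in the structural model.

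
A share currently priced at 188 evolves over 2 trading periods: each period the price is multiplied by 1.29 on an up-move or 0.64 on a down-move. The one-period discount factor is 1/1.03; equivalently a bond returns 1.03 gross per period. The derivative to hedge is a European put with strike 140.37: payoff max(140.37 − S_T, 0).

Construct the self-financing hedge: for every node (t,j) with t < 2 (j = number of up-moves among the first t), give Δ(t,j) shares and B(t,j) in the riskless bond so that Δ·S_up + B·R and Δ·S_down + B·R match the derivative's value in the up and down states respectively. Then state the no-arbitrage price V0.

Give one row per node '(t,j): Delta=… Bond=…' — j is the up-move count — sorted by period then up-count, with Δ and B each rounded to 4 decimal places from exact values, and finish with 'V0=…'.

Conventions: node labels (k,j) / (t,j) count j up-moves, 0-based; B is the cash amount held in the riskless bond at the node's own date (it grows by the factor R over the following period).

No-arbitrage ⇒ martingale measure with p* = (R−d)/(u−d) = 0.6000.
Expiry values: V(2,0)=63.3652, V(2,1)=0.0000, V(2,2)=0.0000
  t=1,j=0: stock 120.3200 → up 155.2128 (V=0.0000), down 77.0048 (V=63.3652). Price 24.6078; hedge Δ=-0.8102, bond B=122.0928.
  t=1,j=1: stock 242.5200 → up 312.8508 (V=0.0000), down 155.2128 (V=0.0000). Price 0.0000; hedge Δ=0.0000, bond B=0.0000.
  t=0,j=0: stock 188.0000 → up 242.5200 (V=0.0000), down 120.3200 (V=24.6078). Price 9.5564; hedge Δ=-0.2014, bond B=47.4147.
As a check, the time-0 holding Δ(0,0)·S0 + B(0,0) comes to 9.5564 — exactly V0.

(0,0): Delta=-0.2014 Bond=47.4147
(1,0): Delta=-0.8102 Bond=122.0928
(1,1): Delta=0.0000 Bond=0.0000
V0=9.5564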